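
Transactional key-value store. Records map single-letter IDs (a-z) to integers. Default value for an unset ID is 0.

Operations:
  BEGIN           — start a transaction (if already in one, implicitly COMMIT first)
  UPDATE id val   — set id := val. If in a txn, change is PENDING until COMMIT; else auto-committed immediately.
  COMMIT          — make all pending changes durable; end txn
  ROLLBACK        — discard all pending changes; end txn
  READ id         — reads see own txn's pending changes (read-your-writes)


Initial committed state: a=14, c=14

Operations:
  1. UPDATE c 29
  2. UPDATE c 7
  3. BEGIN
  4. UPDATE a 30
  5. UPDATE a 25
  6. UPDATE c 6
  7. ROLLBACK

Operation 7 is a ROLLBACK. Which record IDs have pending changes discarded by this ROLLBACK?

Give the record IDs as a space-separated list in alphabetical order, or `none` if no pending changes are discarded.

Answer: a c

Derivation:
Initial committed: {a=14, c=14}
Op 1: UPDATE c=29 (auto-commit; committed c=29)
Op 2: UPDATE c=7 (auto-commit; committed c=7)
Op 3: BEGIN: in_txn=True, pending={}
Op 4: UPDATE a=30 (pending; pending now {a=30})
Op 5: UPDATE a=25 (pending; pending now {a=25})
Op 6: UPDATE c=6 (pending; pending now {a=25, c=6})
Op 7: ROLLBACK: discarded pending ['a', 'c']; in_txn=False
ROLLBACK at op 7 discards: ['a', 'c']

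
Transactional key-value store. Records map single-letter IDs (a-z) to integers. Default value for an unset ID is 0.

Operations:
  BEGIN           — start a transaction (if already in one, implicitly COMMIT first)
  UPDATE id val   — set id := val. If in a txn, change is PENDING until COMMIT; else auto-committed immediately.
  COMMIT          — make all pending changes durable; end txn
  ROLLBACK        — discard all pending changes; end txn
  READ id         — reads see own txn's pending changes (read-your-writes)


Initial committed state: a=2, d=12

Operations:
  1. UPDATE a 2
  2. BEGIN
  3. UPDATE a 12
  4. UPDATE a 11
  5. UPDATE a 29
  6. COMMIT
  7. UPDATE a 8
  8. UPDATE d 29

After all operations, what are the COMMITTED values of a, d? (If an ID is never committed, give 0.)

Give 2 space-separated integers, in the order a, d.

Answer: 8 29

Derivation:
Initial committed: {a=2, d=12}
Op 1: UPDATE a=2 (auto-commit; committed a=2)
Op 2: BEGIN: in_txn=True, pending={}
Op 3: UPDATE a=12 (pending; pending now {a=12})
Op 4: UPDATE a=11 (pending; pending now {a=11})
Op 5: UPDATE a=29 (pending; pending now {a=29})
Op 6: COMMIT: merged ['a'] into committed; committed now {a=29, d=12}
Op 7: UPDATE a=8 (auto-commit; committed a=8)
Op 8: UPDATE d=29 (auto-commit; committed d=29)
Final committed: {a=8, d=29}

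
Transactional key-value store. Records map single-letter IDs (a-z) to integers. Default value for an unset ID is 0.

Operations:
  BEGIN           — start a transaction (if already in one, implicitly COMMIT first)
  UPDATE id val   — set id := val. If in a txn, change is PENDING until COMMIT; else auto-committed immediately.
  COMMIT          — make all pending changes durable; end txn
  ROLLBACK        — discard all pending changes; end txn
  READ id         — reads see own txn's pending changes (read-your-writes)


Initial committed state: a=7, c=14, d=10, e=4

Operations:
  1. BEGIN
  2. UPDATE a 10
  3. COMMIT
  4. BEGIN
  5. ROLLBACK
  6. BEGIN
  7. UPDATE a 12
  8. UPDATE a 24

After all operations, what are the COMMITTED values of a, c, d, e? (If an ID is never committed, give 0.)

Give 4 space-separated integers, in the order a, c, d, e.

Answer: 10 14 10 4

Derivation:
Initial committed: {a=7, c=14, d=10, e=4}
Op 1: BEGIN: in_txn=True, pending={}
Op 2: UPDATE a=10 (pending; pending now {a=10})
Op 3: COMMIT: merged ['a'] into committed; committed now {a=10, c=14, d=10, e=4}
Op 4: BEGIN: in_txn=True, pending={}
Op 5: ROLLBACK: discarded pending []; in_txn=False
Op 6: BEGIN: in_txn=True, pending={}
Op 7: UPDATE a=12 (pending; pending now {a=12})
Op 8: UPDATE a=24 (pending; pending now {a=24})
Final committed: {a=10, c=14, d=10, e=4}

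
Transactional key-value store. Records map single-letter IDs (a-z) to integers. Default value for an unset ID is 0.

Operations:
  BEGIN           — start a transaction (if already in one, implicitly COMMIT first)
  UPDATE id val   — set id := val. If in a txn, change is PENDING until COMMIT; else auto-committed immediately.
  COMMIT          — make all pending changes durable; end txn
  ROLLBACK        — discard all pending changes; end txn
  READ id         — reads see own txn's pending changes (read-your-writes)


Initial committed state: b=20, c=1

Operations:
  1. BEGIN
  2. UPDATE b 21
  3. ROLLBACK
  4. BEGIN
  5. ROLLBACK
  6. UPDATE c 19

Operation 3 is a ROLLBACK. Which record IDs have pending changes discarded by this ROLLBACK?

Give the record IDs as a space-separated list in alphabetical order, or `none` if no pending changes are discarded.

Answer: b

Derivation:
Initial committed: {b=20, c=1}
Op 1: BEGIN: in_txn=True, pending={}
Op 2: UPDATE b=21 (pending; pending now {b=21})
Op 3: ROLLBACK: discarded pending ['b']; in_txn=False
Op 4: BEGIN: in_txn=True, pending={}
Op 5: ROLLBACK: discarded pending []; in_txn=False
Op 6: UPDATE c=19 (auto-commit; committed c=19)
ROLLBACK at op 3 discards: ['b']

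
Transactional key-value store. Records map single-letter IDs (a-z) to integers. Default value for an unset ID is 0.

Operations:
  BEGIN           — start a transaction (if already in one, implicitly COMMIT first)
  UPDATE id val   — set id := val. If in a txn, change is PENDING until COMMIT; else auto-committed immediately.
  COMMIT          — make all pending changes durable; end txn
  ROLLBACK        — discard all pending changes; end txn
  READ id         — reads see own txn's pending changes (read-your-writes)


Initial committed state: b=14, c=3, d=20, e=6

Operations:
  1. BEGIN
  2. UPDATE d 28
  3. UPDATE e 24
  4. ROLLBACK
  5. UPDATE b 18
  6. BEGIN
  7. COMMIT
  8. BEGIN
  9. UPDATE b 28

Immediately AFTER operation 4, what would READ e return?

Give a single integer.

Initial committed: {b=14, c=3, d=20, e=6}
Op 1: BEGIN: in_txn=True, pending={}
Op 2: UPDATE d=28 (pending; pending now {d=28})
Op 3: UPDATE e=24 (pending; pending now {d=28, e=24})
Op 4: ROLLBACK: discarded pending ['d', 'e']; in_txn=False
After op 4: visible(e) = 6 (pending={}, committed={b=14, c=3, d=20, e=6})

Answer: 6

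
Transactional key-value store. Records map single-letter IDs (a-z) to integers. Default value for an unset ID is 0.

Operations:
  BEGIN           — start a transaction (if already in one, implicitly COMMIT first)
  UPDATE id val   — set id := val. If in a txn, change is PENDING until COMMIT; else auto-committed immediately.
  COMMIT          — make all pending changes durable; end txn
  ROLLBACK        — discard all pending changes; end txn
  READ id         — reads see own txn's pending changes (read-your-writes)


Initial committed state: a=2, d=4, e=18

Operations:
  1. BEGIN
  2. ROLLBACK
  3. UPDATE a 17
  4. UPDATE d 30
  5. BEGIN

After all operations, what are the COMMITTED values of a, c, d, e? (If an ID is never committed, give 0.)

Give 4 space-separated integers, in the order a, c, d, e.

Answer: 17 0 30 18

Derivation:
Initial committed: {a=2, d=4, e=18}
Op 1: BEGIN: in_txn=True, pending={}
Op 2: ROLLBACK: discarded pending []; in_txn=False
Op 3: UPDATE a=17 (auto-commit; committed a=17)
Op 4: UPDATE d=30 (auto-commit; committed d=30)
Op 5: BEGIN: in_txn=True, pending={}
Final committed: {a=17, d=30, e=18}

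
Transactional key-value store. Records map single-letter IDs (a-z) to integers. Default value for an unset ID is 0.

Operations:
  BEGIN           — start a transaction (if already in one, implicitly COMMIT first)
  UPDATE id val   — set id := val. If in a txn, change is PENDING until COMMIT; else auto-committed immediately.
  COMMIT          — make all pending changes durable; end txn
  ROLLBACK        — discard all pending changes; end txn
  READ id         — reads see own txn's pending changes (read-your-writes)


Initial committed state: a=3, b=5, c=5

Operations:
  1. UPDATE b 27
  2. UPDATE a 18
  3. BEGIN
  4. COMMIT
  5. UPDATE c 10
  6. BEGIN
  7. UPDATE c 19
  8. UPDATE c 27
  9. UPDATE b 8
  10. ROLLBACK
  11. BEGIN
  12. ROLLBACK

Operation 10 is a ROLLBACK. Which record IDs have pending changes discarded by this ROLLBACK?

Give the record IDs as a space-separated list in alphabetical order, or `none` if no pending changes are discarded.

Initial committed: {a=3, b=5, c=5}
Op 1: UPDATE b=27 (auto-commit; committed b=27)
Op 2: UPDATE a=18 (auto-commit; committed a=18)
Op 3: BEGIN: in_txn=True, pending={}
Op 4: COMMIT: merged [] into committed; committed now {a=18, b=27, c=5}
Op 5: UPDATE c=10 (auto-commit; committed c=10)
Op 6: BEGIN: in_txn=True, pending={}
Op 7: UPDATE c=19 (pending; pending now {c=19})
Op 8: UPDATE c=27 (pending; pending now {c=27})
Op 9: UPDATE b=8 (pending; pending now {b=8, c=27})
Op 10: ROLLBACK: discarded pending ['b', 'c']; in_txn=False
Op 11: BEGIN: in_txn=True, pending={}
Op 12: ROLLBACK: discarded pending []; in_txn=False
ROLLBACK at op 10 discards: ['b', 'c']

Answer: b c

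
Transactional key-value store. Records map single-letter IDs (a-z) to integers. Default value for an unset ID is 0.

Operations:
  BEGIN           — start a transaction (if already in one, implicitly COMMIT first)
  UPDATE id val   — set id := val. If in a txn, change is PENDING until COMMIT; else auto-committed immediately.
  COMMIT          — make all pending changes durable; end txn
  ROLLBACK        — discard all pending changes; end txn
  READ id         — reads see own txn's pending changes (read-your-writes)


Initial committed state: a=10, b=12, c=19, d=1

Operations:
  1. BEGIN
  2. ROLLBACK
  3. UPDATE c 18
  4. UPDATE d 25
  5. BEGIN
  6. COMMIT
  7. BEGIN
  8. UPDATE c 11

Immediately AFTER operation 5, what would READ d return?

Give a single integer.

Initial committed: {a=10, b=12, c=19, d=1}
Op 1: BEGIN: in_txn=True, pending={}
Op 2: ROLLBACK: discarded pending []; in_txn=False
Op 3: UPDATE c=18 (auto-commit; committed c=18)
Op 4: UPDATE d=25 (auto-commit; committed d=25)
Op 5: BEGIN: in_txn=True, pending={}
After op 5: visible(d) = 25 (pending={}, committed={a=10, b=12, c=18, d=25})

Answer: 25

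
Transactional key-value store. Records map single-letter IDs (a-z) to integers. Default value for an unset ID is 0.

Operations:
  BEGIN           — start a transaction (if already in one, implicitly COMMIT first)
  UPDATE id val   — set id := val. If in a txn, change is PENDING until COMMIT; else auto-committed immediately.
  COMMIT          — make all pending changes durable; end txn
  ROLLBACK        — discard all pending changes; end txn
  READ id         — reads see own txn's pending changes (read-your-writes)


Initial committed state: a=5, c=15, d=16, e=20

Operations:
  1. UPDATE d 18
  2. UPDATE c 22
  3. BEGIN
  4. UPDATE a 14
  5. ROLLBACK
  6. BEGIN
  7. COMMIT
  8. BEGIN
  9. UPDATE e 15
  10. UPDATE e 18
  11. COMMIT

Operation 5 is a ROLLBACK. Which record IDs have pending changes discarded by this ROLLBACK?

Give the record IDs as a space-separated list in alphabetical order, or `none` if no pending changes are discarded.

Answer: a

Derivation:
Initial committed: {a=5, c=15, d=16, e=20}
Op 1: UPDATE d=18 (auto-commit; committed d=18)
Op 2: UPDATE c=22 (auto-commit; committed c=22)
Op 3: BEGIN: in_txn=True, pending={}
Op 4: UPDATE a=14 (pending; pending now {a=14})
Op 5: ROLLBACK: discarded pending ['a']; in_txn=False
Op 6: BEGIN: in_txn=True, pending={}
Op 7: COMMIT: merged [] into committed; committed now {a=5, c=22, d=18, e=20}
Op 8: BEGIN: in_txn=True, pending={}
Op 9: UPDATE e=15 (pending; pending now {e=15})
Op 10: UPDATE e=18 (pending; pending now {e=18})
Op 11: COMMIT: merged ['e'] into committed; committed now {a=5, c=22, d=18, e=18}
ROLLBACK at op 5 discards: ['a']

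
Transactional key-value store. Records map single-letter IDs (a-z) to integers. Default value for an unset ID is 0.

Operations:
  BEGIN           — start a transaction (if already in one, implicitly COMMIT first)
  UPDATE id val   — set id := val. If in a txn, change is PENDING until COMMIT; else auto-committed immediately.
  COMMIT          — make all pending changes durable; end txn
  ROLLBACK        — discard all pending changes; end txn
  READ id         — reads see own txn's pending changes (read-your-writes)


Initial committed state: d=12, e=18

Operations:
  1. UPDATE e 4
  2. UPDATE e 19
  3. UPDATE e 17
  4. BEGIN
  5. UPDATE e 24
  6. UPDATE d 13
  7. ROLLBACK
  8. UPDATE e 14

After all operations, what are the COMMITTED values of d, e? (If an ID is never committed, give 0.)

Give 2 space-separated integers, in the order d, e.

Initial committed: {d=12, e=18}
Op 1: UPDATE e=4 (auto-commit; committed e=4)
Op 2: UPDATE e=19 (auto-commit; committed e=19)
Op 3: UPDATE e=17 (auto-commit; committed e=17)
Op 4: BEGIN: in_txn=True, pending={}
Op 5: UPDATE e=24 (pending; pending now {e=24})
Op 6: UPDATE d=13 (pending; pending now {d=13, e=24})
Op 7: ROLLBACK: discarded pending ['d', 'e']; in_txn=False
Op 8: UPDATE e=14 (auto-commit; committed e=14)
Final committed: {d=12, e=14}

Answer: 12 14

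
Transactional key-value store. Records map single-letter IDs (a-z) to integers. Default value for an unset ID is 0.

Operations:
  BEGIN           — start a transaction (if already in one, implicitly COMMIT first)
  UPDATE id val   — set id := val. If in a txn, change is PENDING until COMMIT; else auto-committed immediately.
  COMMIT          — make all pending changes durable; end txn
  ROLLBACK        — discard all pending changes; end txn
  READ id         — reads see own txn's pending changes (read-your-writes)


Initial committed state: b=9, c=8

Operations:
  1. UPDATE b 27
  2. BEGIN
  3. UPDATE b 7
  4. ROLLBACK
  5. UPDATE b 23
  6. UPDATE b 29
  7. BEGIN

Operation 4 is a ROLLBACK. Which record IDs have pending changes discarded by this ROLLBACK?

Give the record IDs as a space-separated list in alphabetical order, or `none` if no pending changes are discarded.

Answer: b

Derivation:
Initial committed: {b=9, c=8}
Op 1: UPDATE b=27 (auto-commit; committed b=27)
Op 2: BEGIN: in_txn=True, pending={}
Op 3: UPDATE b=7 (pending; pending now {b=7})
Op 4: ROLLBACK: discarded pending ['b']; in_txn=False
Op 5: UPDATE b=23 (auto-commit; committed b=23)
Op 6: UPDATE b=29 (auto-commit; committed b=29)
Op 7: BEGIN: in_txn=True, pending={}
ROLLBACK at op 4 discards: ['b']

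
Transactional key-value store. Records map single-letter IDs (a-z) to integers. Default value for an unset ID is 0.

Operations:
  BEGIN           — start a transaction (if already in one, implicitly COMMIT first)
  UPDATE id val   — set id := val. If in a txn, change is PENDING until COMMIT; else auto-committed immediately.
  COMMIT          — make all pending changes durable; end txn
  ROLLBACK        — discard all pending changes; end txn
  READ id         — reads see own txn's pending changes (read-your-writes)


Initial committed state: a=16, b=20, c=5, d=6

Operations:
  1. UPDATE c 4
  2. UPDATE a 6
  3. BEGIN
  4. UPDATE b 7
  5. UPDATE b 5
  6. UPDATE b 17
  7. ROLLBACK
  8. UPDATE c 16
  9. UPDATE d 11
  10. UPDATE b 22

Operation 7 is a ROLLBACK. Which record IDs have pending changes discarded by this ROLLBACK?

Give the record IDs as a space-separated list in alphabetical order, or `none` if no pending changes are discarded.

Initial committed: {a=16, b=20, c=5, d=6}
Op 1: UPDATE c=4 (auto-commit; committed c=4)
Op 2: UPDATE a=6 (auto-commit; committed a=6)
Op 3: BEGIN: in_txn=True, pending={}
Op 4: UPDATE b=7 (pending; pending now {b=7})
Op 5: UPDATE b=5 (pending; pending now {b=5})
Op 6: UPDATE b=17 (pending; pending now {b=17})
Op 7: ROLLBACK: discarded pending ['b']; in_txn=False
Op 8: UPDATE c=16 (auto-commit; committed c=16)
Op 9: UPDATE d=11 (auto-commit; committed d=11)
Op 10: UPDATE b=22 (auto-commit; committed b=22)
ROLLBACK at op 7 discards: ['b']

Answer: b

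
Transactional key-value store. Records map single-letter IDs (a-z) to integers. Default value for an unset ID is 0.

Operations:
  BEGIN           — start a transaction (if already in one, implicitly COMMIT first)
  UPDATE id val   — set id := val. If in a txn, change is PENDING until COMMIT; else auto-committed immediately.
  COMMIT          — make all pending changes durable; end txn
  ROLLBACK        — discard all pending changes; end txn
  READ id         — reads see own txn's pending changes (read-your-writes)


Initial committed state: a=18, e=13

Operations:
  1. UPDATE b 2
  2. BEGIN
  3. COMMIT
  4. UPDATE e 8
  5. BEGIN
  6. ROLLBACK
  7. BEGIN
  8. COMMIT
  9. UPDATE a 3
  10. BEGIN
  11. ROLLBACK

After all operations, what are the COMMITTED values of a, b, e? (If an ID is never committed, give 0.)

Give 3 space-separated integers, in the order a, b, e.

Answer: 3 2 8

Derivation:
Initial committed: {a=18, e=13}
Op 1: UPDATE b=2 (auto-commit; committed b=2)
Op 2: BEGIN: in_txn=True, pending={}
Op 3: COMMIT: merged [] into committed; committed now {a=18, b=2, e=13}
Op 4: UPDATE e=8 (auto-commit; committed e=8)
Op 5: BEGIN: in_txn=True, pending={}
Op 6: ROLLBACK: discarded pending []; in_txn=False
Op 7: BEGIN: in_txn=True, pending={}
Op 8: COMMIT: merged [] into committed; committed now {a=18, b=2, e=8}
Op 9: UPDATE a=3 (auto-commit; committed a=3)
Op 10: BEGIN: in_txn=True, pending={}
Op 11: ROLLBACK: discarded pending []; in_txn=False
Final committed: {a=3, b=2, e=8}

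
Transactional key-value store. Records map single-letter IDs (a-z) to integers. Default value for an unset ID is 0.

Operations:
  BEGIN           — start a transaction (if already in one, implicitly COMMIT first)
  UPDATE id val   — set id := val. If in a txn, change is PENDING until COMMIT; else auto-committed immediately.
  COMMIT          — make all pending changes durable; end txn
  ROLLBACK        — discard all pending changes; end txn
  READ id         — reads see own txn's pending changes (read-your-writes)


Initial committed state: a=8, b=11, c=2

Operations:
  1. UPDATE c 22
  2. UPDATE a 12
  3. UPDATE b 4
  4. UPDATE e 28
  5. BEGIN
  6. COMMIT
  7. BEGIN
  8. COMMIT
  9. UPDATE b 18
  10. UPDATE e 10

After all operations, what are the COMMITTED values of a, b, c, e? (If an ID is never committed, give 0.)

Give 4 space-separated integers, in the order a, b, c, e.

Answer: 12 18 22 10

Derivation:
Initial committed: {a=8, b=11, c=2}
Op 1: UPDATE c=22 (auto-commit; committed c=22)
Op 2: UPDATE a=12 (auto-commit; committed a=12)
Op 3: UPDATE b=4 (auto-commit; committed b=4)
Op 4: UPDATE e=28 (auto-commit; committed e=28)
Op 5: BEGIN: in_txn=True, pending={}
Op 6: COMMIT: merged [] into committed; committed now {a=12, b=4, c=22, e=28}
Op 7: BEGIN: in_txn=True, pending={}
Op 8: COMMIT: merged [] into committed; committed now {a=12, b=4, c=22, e=28}
Op 9: UPDATE b=18 (auto-commit; committed b=18)
Op 10: UPDATE e=10 (auto-commit; committed e=10)
Final committed: {a=12, b=18, c=22, e=10}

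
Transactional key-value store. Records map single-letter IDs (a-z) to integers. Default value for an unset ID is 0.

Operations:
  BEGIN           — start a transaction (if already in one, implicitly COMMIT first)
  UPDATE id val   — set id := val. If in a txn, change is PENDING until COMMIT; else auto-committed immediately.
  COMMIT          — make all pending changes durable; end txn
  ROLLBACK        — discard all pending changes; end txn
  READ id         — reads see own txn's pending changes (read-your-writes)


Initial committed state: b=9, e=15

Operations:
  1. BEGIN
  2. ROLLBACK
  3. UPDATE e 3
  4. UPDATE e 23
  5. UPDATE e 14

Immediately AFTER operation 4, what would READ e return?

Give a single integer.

Answer: 23

Derivation:
Initial committed: {b=9, e=15}
Op 1: BEGIN: in_txn=True, pending={}
Op 2: ROLLBACK: discarded pending []; in_txn=False
Op 3: UPDATE e=3 (auto-commit; committed e=3)
Op 4: UPDATE e=23 (auto-commit; committed e=23)
After op 4: visible(e) = 23 (pending={}, committed={b=9, e=23})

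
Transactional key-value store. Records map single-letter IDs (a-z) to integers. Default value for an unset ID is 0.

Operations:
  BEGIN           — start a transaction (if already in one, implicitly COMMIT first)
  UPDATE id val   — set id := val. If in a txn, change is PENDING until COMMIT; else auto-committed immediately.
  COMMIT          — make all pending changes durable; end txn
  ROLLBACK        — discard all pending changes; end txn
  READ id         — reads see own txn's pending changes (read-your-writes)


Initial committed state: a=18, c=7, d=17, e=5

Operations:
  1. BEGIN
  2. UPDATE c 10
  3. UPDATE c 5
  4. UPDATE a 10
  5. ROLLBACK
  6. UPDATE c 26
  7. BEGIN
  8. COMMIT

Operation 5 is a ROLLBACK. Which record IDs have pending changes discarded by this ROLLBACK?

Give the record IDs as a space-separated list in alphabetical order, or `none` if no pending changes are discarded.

Answer: a c

Derivation:
Initial committed: {a=18, c=7, d=17, e=5}
Op 1: BEGIN: in_txn=True, pending={}
Op 2: UPDATE c=10 (pending; pending now {c=10})
Op 3: UPDATE c=5 (pending; pending now {c=5})
Op 4: UPDATE a=10 (pending; pending now {a=10, c=5})
Op 5: ROLLBACK: discarded pending ['a', 'c']; in_txn=False
Op 6: UPDATE c=26 (auto-commit; committed c=26)
Op 7: BEGIN: in_txn=True, pending={}
Op 8: COMMIT: merged [] into committed; committed now {a=18, c=26, d=17, e=5}
ROLLBACK at op 5 discards: ['a', 'c']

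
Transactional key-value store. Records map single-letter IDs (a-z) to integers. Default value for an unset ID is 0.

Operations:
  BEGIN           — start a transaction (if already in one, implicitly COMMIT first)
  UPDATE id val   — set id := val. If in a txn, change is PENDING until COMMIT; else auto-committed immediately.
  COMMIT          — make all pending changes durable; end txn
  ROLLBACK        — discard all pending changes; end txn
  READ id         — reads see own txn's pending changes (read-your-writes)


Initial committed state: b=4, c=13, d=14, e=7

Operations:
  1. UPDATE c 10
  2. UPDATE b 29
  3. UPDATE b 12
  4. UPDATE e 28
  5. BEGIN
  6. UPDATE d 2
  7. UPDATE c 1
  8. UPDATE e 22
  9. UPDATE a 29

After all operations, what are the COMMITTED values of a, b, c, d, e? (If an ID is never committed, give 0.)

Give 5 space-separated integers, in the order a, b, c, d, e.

Initial committed: {b=4, c=13, d=14, e=7}
Op 1: UPDATE c=10 (auto-commit; committed c=10)
Op 2: UPDATE b=29 (auto-commit; committed b=29)
Op 3: UPDATE b=12 (auto-commit; committed b=12)
Op 4: UPDATE e=28 (auto-commit; committed e=28)
Op 5: BEGIN: in_txn=True, pending={}
Op 6: UPDATE d=2 (pending; pending now {d=2})
Op 7: UPDATE c=1 (pending; pending now {c=1, d=2})
Op 8: UPDATE e=22 (pending; pending now {c=1, d=2, e=22})
Op 9: UPDATE a=29 (pending; pending now {a=29, c=1, d=2, e=22})
Final committed: {b=12, c=10, d=14, e=28}

Answer: 0 12 10 14 28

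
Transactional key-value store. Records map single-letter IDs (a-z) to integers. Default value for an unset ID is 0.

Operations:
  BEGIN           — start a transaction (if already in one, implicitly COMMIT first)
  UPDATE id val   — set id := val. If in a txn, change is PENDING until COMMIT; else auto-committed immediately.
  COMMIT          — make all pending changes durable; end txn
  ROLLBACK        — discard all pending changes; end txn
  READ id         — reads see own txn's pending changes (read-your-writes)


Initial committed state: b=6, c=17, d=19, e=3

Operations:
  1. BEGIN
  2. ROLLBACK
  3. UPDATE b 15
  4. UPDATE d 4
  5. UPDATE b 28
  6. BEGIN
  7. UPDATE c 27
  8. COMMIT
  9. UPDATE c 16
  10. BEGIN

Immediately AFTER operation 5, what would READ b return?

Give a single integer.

Answer: 28

Derivation:
Initial committed: {b=6, c=17, d=19, e=3}
Op 1: BEGIN: in_txn=True, pending={}
Op 2: ROLLBACK: discarded pending []; in_txn=False
Op 3: UPDATE b=15 (auto-commit; committed b=15)
Op 4: UPDATE d=4 (auto-commit; committed d=4)
Op 5: UPDATE b=28 (auto-commit; committed b=28)
After op 5: visible(b) = 28 (pending={}, committed={b=28, c=17, d=4, e=3})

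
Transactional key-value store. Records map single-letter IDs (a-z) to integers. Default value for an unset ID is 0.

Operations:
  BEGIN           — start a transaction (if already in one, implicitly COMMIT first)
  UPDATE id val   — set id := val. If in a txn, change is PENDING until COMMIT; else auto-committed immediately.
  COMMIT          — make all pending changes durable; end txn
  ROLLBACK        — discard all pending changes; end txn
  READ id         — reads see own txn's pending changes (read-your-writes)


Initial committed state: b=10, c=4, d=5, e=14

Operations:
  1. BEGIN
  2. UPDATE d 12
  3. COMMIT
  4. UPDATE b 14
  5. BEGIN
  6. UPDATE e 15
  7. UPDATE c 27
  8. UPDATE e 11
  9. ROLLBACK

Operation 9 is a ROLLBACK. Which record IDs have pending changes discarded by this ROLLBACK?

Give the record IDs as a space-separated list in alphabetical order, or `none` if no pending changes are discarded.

Initial committed: {b=10, c=4, d=5, e=14}
Op 1: BEGIN: in_txn=True, pending={}
Op 2: UPDATE d=12 (pending; pending now {d=12})
Op 3: COMMIT: merged ['d'] into committed; committed now {b=10, c=4, d=12, e=14}
Op 4: UPDATE b=14 (auto-commit; committed b=14)
Op 5: BEGIN: in_txn=True, pending={}
Op 6: UPDATE e=15 (pending; pending now {e=15})
Op 7: UPDATE c=27 (pending; pending now {c=27, e=15})
Op 8: UPDATE e=11 (pending; pending now {c=27, e=11})
Op 9: ROLLBACK: discarded pending ['c', 'e']; in_txn=False
ROLLBACK at op 9 discards: ['c', 'e']

Answer: c e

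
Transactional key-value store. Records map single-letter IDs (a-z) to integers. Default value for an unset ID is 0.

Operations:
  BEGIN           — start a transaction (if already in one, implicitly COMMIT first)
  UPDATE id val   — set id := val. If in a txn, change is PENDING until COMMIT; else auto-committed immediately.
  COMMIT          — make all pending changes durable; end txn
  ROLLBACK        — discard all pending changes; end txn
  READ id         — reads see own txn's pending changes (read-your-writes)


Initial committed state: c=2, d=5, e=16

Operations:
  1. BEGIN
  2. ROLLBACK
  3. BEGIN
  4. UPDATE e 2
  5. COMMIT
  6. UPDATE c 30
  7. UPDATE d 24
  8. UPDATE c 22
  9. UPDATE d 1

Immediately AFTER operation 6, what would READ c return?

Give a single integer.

Initial committed: {c=2, d=5, e=16}
Op 1: BEGIN: in_txn=True, pending={}
Op 2: ROLLBACK: discarded pending []; in_txn=False
Op 3: BEGIN: in_txn=True, pending={}
Op 4: UPDATE e=2 (pending; pending now {e=2})
Op 5: COMMIT: merged ['e'] into committed; committed now {c=2, d=5, e=2}
Op 6: UPDATE c=30 (auto-commit; committed c=30)
After op 6: visible(c) = 30 (pending={}, committed={c=30, d=5, e=2})

Answer: 30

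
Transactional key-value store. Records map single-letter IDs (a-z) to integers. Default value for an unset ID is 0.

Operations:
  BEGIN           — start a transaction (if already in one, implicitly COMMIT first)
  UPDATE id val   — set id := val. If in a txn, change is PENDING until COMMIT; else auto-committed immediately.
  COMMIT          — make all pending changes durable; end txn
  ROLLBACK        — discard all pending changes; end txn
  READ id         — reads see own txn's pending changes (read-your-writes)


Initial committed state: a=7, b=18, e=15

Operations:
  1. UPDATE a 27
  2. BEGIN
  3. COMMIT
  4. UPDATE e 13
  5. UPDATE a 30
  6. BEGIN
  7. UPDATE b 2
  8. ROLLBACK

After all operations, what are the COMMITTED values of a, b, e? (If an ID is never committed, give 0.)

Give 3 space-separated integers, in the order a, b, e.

Answer: 30 18 13

Derivation:
Initial committed: {a=7, b=18, e=15}
Op 1: UPDATE a=27 (auto-commit; committed a=27)
Op 2: BEGIN: in_txn=True, pending={}
Op 3: COMMIT: merged [] into committed; committed now {a=27, b=18, e=15}
Op 4: UPDATE e=13 (auto-commit; committed e=13)
Op 5: UPDATE a=30 (auto-commit; committed a=30)
Op 6: BEGIN: in_txn=True, pending={}
Op 7: UPDATE b=2 (pending; pending now {b=2})
Op 8: ROLLBACK: discarded pending ['b']; in_txn=False
Final committed: {a=30, b=18, e=13}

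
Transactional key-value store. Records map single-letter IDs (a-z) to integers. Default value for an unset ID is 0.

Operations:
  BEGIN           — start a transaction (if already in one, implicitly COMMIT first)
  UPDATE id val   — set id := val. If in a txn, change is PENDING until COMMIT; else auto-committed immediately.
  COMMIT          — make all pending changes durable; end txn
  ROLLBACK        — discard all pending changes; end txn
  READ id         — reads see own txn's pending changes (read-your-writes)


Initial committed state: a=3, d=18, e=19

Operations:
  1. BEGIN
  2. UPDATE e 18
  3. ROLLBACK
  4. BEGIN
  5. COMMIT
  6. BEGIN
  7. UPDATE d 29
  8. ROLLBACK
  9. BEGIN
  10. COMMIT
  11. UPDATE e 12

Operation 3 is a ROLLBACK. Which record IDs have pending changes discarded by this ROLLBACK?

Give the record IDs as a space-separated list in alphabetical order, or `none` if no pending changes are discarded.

Answer: e

Derivation:
Initial committed: {a=3, d=18, e=19}
Op 1: BEGIN: in_txn=True, pending={}
Op 2: UPDATE e=18 (pending; pending now {e=18})
Op 3: ROLLBACK: discarded pending ['e']; in_txn=False
Op 4: BEGIN: in_txn=True, pending={}
Op 5: COMMIT: merged [] into committed; committed now {a=3, d=18, e=19}
Op 6: BEGIN: in_txn=True, pending={}
Op 7: UPDATE d=29 (pending; pending now {d=29})
Op 8: ROLLBACK: discarded pending ['d']; in_txn=False
Op 9: BEGIN: in_txn=True, pending={}
Op 10: COMMIT: merged [] into committed; committed now {a=3, d=18, e=19}
Op 11: UPDATE e=12 (auto-commit; committed e=12)
ROLLBACK at op 3 discards: ['e']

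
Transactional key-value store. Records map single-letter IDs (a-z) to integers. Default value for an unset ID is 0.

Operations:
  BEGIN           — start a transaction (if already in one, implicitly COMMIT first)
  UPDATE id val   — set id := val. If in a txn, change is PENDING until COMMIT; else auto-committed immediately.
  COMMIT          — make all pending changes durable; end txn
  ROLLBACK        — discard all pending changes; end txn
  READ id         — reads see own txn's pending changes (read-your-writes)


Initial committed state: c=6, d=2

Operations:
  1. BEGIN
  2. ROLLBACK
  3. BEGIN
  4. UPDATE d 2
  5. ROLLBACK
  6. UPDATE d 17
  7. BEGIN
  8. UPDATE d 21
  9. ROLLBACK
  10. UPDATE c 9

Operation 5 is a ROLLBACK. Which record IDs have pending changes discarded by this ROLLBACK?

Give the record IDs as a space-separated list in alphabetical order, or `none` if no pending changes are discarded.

Initial committed: {c=6, d=2}
Op 1: BEGIN: in_txn=True, pending={}
Op 2: ROLLBACK: discarded pending []; in_txn=False
Op 3: BEGIN: in_txn=True, pending={}
Op 4: UPDATE d=2 (pending; pending now {d=2})
Op 5: ROLLBACK: discarded pending ['d']; in_txn=False
Op 6: UPDATE d=17 (auto-commit; committed d=17)
Op 7: BEGIN: in_txn=True, pending={}
Op 8: UPDATE d=21 (pending; pending now {d=21})
Op 9: ROLLBACK: discarded pending ['d']; in_txn=False
Op 10: UPDATE c=9 (auto-commit; committed c=9)
ROLLBACK at op 5 discards: ['d']

Answer: d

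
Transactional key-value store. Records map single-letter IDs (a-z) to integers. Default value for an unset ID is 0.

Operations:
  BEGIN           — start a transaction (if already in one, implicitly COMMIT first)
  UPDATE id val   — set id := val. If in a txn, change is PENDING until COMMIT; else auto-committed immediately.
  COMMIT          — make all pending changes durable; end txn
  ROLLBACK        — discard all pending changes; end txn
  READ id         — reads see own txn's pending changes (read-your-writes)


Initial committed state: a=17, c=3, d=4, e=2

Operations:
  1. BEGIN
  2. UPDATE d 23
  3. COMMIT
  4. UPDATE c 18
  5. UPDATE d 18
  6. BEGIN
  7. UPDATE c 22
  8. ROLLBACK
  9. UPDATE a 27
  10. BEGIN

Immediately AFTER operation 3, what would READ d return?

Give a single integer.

Answer: 23

Derivation:
Initial committed: {a=17, c=3, d=4, e=2}
Op 1: BEGIN: in_txn=True, pending={}
Op 2: UPDATE d=23 (pending; pending now {d=23})
Op 3: COMMIT: merged ['d'] into committed; committed now {a=17, c=3, d=23, e=2}
After op 3: visible(d) = 23 (pending={}, committed={a=17, c=3, d=23, e=2})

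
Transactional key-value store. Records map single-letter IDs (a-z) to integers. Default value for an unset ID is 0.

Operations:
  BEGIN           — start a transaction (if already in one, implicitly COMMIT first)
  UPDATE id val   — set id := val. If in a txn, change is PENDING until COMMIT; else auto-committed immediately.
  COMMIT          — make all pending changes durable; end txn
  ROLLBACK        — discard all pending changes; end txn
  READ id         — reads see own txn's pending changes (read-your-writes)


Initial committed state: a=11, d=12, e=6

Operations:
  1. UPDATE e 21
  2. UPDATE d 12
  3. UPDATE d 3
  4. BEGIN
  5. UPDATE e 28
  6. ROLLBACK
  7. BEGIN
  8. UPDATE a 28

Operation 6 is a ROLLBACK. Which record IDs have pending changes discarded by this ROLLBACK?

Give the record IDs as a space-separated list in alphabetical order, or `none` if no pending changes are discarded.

Answer: e

Derivation:
Initial committed: {a=11, d=12, e=6}
Op 1: UPDATE e=21 (auto-commit; committed e=21)
Op 2: UPDATE d=12 (auto-commit; committed d=12)
Op 3: UPDATE d=3 (auto-commit; committed d=3)
Op 4: BEGIN: in_txn=True, pending={}
Op 5: UPDATE e=28 (pending; pending now {e=28})
Op 6: ROLLBACK: discarded pending ['e']; in_txn=False
Op 7: BEGIN: in_txn=True, pending={}
Op 8: UPDATE a=28 (pending; pending now {a=28})
ROLLBACK at op 6 discards: ['e']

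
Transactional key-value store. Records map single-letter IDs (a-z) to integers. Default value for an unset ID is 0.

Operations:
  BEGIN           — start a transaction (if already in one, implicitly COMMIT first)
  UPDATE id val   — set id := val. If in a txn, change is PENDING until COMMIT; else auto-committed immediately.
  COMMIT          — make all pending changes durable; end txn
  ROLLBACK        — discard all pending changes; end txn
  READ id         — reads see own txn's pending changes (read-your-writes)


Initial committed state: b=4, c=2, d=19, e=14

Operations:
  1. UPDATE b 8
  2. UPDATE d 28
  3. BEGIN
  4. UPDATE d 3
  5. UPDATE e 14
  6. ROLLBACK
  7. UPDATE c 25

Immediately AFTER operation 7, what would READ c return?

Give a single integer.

Answer: 25

Derivation:
Initial committed: {b=4, c=2, d=19, e=14}
Op 1: UPDATE b=8 (auto-commit; committed b=8)
Op 2: UPDATE d=28 (auto-commit; committed d=28)
Op 3: BEGIN: in_txn=True, pending={}
Op 4: UPDATE d=3 (pending; pending now {d=3})
Op 5: UPDATE e=14 (pending; pending now {d=3, e=14})
Op 6: ROLLBACK: discarded pending ['d', 'e']; in_txn=False
Op 7: UPDATE c=25 (auto-commit; committed c=25)
After op 7: visible(c) = 25 (pending={}, committed={b=8, c=25, d=28, e=14})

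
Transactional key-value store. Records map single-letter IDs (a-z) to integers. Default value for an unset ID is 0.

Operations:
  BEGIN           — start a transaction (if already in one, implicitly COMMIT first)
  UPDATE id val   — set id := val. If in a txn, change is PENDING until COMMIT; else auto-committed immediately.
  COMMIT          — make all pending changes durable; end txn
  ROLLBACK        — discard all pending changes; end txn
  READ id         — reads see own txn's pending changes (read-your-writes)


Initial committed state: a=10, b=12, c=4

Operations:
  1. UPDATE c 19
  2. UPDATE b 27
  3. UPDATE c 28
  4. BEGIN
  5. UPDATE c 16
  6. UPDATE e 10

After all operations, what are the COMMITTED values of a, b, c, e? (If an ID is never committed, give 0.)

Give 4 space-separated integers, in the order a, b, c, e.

Answer: 10 27 28 0

Derivation:
Initial committed: {a=10, b=12, c=4}
Op 1: UPDATE c=19 (auto-commit; committed c=19)
Op 2: UPDATE b=27 (auto-commit; committed b=27)
Op 3: UPDATE c=28 (auto-commit; committed c=28)
Op 4: BEGIN: in_txn=True, pending={}
Op 5: UPDATE c=16 (pending; pending now {c=16})
Op 6: UPDATE e=10 (pending; pending now {c=16, e=10})
Final committed: {a=10, b=27, c=28}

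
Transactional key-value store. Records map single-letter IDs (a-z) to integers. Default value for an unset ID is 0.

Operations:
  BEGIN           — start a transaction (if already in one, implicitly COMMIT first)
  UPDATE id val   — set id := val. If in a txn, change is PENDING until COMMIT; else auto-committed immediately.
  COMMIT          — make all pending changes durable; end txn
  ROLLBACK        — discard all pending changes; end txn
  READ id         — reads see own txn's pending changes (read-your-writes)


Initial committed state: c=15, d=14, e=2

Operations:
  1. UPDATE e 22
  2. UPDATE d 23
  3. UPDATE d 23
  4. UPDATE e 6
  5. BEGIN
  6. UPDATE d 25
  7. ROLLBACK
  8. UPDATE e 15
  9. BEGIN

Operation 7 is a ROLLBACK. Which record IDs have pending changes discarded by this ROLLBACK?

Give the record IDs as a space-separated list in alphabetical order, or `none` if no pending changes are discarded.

Initial committed: {c=15, d=14, e=2}
Op 1: UPDATE e=22 (auto-commit; committed e=22)
Op 2: UPDATE d=23 (auto-commit; committed d=23)
Op 3: UPDATE d=23 (auto-commit; committed d=23)
Op 4: UPDATE e=6 (auto-commit; committed e=6)
Op 5: BEGIN: in_txn=True, pending={}
Op 6: UPDATE d=25 (pending; pending now {d=25})
Op 7: ROLLBACK: discarded pending ['d']; in_txn=False
Op 8: UPDATE e=15 (auto-commit; committed e=15)
Op 9: BEGIN: in_txn=True, pending={}
ROLLBACK at op 7 discards: ['d']

Answer: d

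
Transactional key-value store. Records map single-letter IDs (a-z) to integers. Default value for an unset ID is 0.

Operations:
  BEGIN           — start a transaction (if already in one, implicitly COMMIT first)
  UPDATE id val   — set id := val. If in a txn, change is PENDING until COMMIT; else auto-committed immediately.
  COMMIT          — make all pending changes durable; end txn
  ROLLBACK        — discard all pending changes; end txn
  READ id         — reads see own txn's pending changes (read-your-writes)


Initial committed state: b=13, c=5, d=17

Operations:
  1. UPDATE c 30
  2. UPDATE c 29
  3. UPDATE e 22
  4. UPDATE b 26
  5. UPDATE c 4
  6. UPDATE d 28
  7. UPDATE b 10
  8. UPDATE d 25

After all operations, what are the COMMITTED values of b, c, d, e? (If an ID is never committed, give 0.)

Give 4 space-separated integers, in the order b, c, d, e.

Initial committed: {b=13, c=5, d=17}
Op 1: UPDATE c=30 (auto-commit; committed c=30)
Op 2: UPDATE c=29 (auto-commit; committed c=29)
Op 3: UPDATE e=22 (auto-commit; committed e=22)
Op 4: UPDATE b=26 (auto-commit; committed b=26)
Op 5: UPDATE c=4 (auto-commit; committed c=4)
Op 6: UPDATE d=28 (auto-commit; committed d=28)
Op 7: UPDATE b=10 (auto-commit; committed b=10)
Op 8: UPDATE d=25 (auto-commit; committed d=25)
Final committed: {b=10, c=4, d=25, e=22}

Answer: 10 4 25 22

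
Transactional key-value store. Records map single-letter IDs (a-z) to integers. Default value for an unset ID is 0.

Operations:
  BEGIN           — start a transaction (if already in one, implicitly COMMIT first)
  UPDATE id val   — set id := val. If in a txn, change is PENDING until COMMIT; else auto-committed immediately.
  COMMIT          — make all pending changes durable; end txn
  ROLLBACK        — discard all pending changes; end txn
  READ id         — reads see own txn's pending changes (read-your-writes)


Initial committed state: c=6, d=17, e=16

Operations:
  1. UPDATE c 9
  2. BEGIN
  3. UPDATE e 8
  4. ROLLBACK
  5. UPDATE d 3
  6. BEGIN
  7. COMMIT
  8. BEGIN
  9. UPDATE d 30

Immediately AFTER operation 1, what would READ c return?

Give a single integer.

Answer: 9

Derivation:
Initial committed: {c=6, d=17, e=16}
Op 1: UPDATE c=9 (auto-commit; committed c=9)
After op 1: visible(c) = 9 (pending={}, committed={c=9, d=17, e=16})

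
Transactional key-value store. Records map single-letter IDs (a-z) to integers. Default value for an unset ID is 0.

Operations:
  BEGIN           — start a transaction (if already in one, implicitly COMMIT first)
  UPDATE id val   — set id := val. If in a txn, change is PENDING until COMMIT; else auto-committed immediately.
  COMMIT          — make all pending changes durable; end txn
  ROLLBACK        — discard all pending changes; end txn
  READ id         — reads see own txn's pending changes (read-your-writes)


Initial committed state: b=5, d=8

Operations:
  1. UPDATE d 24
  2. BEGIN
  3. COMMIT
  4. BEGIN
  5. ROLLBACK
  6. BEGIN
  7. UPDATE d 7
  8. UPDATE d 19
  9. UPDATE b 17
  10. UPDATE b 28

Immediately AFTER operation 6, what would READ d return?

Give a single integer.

Initial committed: {b=5, d=8}
Op 1: UPDATE d=24 (auto-commit; committed d=24)
Op 2: BEGIN: in_txn=True, pending={}
Op 3: COMMIT: merged [] into committed; committed now {b=5, d=24}
Op 4: BEGIN: in_txn=True, pending={}
Op 5: ROLLBACK: discarded pending []; in_txn=False
Op 6: BEGIN: in_txn=True, pending={}
After op 6: visible(d) = 24 (pending={}, committed={b=5, d=24})

Answer: 24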